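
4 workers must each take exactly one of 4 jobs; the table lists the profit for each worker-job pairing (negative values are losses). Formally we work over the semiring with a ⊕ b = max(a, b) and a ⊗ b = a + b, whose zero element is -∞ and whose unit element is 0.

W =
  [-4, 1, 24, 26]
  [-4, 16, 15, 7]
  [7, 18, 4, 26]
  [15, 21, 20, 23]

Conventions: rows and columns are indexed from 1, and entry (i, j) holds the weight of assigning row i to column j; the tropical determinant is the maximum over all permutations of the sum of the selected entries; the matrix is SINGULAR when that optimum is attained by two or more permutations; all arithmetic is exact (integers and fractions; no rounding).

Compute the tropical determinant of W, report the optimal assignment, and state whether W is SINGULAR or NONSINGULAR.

σ = (1, 2, 3, 4): (-4) + 16 + 4 + 23 = 39
σ = (1, 2, 4, 3): (-4) + 16 + 26 + 20 = 58
σ = (1, 3, 2, 4): (-4) + 15 + 18 + 23 = 52
σ = (1, 3, 4, 2): (-4) + 15 + 26 + 21 = 58
σ = (1, 4, 2, 3): (-4) + 7 + 18 + 20 = 41
σ = (1, 4, 3, 2): (-4) + 7 + 4 + 21 = 28
σ = (2, 1, 3, 4): 1 + (-4) + 4 + 23 = 24
σ = (2, 1, 4, 3): 1 + (-4) + 26 + 20 = 43
σ = (2, 3, 1, 4): 1 + 15 + 7 + 23 = 46
σ = (2, 3, 4, 1): 1 + 15 + 26 + 15 = 57
σ = (2, 4, 1, 3): 1 + 7 + 7 + 20 = 35
σ = (2, 4, 3, 1): 1 + 7 + 4 + 15 = 27
σ = (3, 1, 2, 4): 24 + (-4) + 18 + 23 = 61
σ = (3, 1, 4, 2): 24 + (-4) + 26 + 21 = 67
σ = (3, 2, 1, 4): 24 + 16 + 7 + 23 = 70
σ = (3, 2, 4, 1): 24 + 16 + 26 + 15 = 81
σ = (3, 4, 1, 2): 24 + 7 + 7 + 21 = 59
σ = (3, 4, 2, 1): 24 + 7 + 18 + 15 = 64
σ = (4, 1, 2, 3): 26 + (-4) + 18 + 20 = 60
σ = (4, 1, 3, 2): 26 + (-4) + 4 + 21 = 47
σ = (4, 2, 1, 3): 26 + 16 + 7 + 20 = 69
σ = (4, 2, 3, 1): 26 + 16 + 4 + 15 = 61
σ = (4, 3, 1, 2): 26 + 15 + 7 + 21 = 69
σ = (4, 3, 2, 1): 26 + 15 + 18 + 15 = 74
Optimal value attained by: σ = (3, 2, 4, 1).
Answer: det⊕(W) = 81; verdict: NONSINGULAR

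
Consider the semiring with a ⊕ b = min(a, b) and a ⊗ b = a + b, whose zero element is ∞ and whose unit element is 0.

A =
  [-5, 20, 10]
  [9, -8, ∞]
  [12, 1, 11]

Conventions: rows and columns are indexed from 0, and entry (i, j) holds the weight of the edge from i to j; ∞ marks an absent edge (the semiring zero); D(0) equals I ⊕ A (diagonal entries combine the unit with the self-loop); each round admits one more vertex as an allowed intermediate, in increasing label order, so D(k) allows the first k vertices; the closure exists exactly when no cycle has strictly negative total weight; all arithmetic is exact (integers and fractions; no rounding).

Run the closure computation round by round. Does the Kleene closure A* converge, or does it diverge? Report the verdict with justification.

Detection: at round 0, diagonal entry (0, 0) turns strictly negative.
Key observation: the cycle 0->0 has total weight (-5), which is strictly negative.
Answer: DIVERGES — negative cycle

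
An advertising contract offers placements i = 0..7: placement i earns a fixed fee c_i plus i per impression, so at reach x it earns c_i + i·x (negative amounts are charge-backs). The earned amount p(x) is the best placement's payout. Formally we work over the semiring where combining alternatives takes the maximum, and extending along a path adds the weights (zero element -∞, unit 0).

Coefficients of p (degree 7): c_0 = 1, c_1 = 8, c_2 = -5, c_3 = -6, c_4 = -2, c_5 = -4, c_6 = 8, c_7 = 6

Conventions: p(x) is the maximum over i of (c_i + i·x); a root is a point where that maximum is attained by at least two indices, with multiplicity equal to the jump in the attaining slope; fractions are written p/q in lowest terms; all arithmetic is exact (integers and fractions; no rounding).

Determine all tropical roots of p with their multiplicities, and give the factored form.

hull edge (i=0, c=1) to (i=1, c=8): slope 7, span 1
hull edge (i=1, c=8) to (i=6, c=8): slope 0, span 5
hull edge (i=6, c=8) to (i=7, c=6): slope -2, span 1
Factored form: p(x) = 6 ⊗ (x ⊕ (-7)) ⊗ (x ⊕ 0) ⊗ (x ⊕ 0) ⊗ (x ⊕ 0) ⊗ (x ⊕ 0) ⊗ (x ⊕ 0) ⊗ (x ⊕ 2)
Answer: roots = -7 (mult 1), 0 (mult 5), 2 (mult 1)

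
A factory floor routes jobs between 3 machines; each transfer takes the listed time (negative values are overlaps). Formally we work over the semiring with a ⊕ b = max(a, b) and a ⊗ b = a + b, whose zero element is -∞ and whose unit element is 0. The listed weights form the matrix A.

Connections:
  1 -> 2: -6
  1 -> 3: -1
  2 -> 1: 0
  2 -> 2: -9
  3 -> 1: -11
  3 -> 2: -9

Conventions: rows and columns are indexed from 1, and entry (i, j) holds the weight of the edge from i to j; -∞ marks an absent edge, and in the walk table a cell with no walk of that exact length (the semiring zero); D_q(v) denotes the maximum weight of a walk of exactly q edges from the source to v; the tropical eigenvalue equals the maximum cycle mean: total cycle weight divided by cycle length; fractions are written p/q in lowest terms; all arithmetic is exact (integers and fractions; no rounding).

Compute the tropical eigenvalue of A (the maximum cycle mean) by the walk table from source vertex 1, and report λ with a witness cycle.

q=0: [0, -∞, -∞]
q=1: [-∞, -6, -1]
q=2: [-6, -10, -∞]
q=3: [-10, -12, -7]
Optimal cycle mean attained by: cycle 1->2->1, total (-6) + 0, length 2.
Answer: λ = -3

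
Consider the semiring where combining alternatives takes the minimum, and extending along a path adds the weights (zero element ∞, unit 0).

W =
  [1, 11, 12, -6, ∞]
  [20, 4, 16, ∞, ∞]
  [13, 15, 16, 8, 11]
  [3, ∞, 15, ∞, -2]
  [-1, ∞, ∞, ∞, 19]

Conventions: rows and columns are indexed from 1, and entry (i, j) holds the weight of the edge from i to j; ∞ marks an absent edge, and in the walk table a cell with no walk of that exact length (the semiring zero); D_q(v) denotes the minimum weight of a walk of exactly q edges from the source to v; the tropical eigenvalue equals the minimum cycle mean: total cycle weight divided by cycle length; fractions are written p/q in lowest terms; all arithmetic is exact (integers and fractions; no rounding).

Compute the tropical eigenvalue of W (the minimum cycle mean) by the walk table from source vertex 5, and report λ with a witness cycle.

q=0: [∞, ∞, ∞, ∞, 0]
q=1: [-1, ∞, ∞, ∞, 19]
q=2: [0, 10, 11, -7, 38]
q=3: [-4, 11, 8, -6, -9]
q=4: [-10, 7, 8, -10, -8]
q=5: [-9, 1, 2, -16, -12]
Optimal cycle mean attained by: cycle 1->4->5->1, total (-6) + (-2) + (-1), length 3.
Answer: λ = -3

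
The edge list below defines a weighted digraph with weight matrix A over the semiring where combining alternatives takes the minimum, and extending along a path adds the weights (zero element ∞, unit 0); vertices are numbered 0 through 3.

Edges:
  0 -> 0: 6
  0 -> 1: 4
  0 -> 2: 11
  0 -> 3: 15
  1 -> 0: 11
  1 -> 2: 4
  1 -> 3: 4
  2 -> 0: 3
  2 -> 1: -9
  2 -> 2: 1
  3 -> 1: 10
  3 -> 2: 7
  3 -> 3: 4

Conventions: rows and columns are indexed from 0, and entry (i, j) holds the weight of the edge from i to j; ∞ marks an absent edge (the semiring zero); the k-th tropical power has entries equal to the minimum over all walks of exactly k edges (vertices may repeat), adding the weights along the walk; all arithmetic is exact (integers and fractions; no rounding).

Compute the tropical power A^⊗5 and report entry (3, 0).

A^⊗2:
  [12, 2, 8, 8]
  [7, -5, 5, 8]
  [2, -8, -5, -5]
  [10, -2, 8, 8]
A^⊗3:
  [11, -1, 6, 6]
  [6, -4, -1, -1]
  [-2, -14, -4, -4]
  [9, -1, 2, 2]
A^⊗4:
  [9, -3, 3, 3]
  [2, -10, 0, 0]
  [-3, -13, -10, -10]
  [5, -7, 3, 3]
A^⊗5:
  [6, -6, 1, 1]
  [1, -9, -6, -6]
  [-7, -19, -9, -9]
  [4, -6, -3, -3]
Key observation: the optimum is the walk 3->2->1->2->1->0, with weight 7 + (-9) + 4 + (-9) + 11 = 4.
Optimal value attained by: walk 3->2->1->2->1->0.
Answer: (A^⊗5)[3][0] = 4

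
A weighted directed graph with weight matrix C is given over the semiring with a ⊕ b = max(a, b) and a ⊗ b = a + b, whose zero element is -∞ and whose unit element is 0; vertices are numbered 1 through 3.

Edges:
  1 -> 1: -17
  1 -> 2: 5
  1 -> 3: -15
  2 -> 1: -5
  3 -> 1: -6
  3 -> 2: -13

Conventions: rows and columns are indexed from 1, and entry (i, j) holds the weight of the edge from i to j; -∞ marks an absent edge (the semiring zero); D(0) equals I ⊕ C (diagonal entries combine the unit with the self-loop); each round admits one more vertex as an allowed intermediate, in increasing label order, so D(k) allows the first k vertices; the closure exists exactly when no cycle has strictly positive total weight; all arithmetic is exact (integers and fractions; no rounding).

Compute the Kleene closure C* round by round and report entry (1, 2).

D(0):
  [0, 5, -15]
  [-5, 0, -∞]
  [-6, -13, 0]
D(1):
  [0, 5, -15]
  [-5, 0, -20]
  [-6, -1, 0]
D(2):
  [0, 5, -15]
  [-5, 0, -20]
  [-6, -1, 0]
D(3):
  [0, 5, -15]
  [-5, 0, -20]
  [-6, -1, 0]
Answer: C*[1][2] = 5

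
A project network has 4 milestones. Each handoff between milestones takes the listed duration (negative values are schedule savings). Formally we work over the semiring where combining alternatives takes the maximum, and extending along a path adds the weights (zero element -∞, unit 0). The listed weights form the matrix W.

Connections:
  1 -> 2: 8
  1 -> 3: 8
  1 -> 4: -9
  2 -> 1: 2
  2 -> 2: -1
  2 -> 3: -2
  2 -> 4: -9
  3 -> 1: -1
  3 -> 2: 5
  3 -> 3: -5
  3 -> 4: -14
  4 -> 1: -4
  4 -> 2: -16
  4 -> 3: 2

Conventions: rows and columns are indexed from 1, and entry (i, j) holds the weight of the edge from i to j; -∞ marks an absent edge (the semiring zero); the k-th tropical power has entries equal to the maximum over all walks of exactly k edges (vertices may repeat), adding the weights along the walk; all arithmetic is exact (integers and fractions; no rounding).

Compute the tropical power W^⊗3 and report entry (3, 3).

W^⊗2:
  [10, 13, 6, -1]
  [1, 10, 10, -7]
  [7, 7, 7, -4]
  [1, 7, 4, -12]
W^⊗3:
  [15, 18, 18, 4]
  [12, 15, 9, 1]
  [9, 15, 15, -2]
  [9, 9, 9, -2]
Key observation: the optimum is the walk 3->2->1->3, with weight 5 + 2 + 8 = 15.
Optimal value attained by: walk 3->2->1->3.
Answer: (W^⊗3)[3][3] = 15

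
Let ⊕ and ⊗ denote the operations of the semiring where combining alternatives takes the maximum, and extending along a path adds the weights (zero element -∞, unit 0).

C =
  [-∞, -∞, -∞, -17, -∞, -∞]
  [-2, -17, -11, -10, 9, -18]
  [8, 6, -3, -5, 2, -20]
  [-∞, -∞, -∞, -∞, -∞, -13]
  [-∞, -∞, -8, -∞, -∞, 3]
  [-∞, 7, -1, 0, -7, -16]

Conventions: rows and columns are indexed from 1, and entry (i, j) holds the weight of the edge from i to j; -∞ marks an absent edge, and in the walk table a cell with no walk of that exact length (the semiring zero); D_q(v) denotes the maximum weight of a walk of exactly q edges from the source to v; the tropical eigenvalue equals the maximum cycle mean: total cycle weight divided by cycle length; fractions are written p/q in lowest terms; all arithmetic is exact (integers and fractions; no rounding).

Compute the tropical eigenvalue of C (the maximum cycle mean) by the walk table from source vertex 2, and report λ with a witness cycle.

q=0: [-∞, 0, -∞, -∞, -∞, -∞]
q=1: [-2, -17, -11, -10, 9, -18]
q=2: [-3, -5, 1, -16, -8, 12]
q=3: [9, 19, 11, 12, 5, -4]
q=4: [19, 17, 8, 9, 28, 8]
q=5: [16, 15, 20, 8, 26, 31]
q=6: [28, 38, 30, 31, 24, 29]
Optimal cycle mean attained by: cycle 2->5->6->2, total 9 + 3 + 7, length 3.
Answer: λ = 19/3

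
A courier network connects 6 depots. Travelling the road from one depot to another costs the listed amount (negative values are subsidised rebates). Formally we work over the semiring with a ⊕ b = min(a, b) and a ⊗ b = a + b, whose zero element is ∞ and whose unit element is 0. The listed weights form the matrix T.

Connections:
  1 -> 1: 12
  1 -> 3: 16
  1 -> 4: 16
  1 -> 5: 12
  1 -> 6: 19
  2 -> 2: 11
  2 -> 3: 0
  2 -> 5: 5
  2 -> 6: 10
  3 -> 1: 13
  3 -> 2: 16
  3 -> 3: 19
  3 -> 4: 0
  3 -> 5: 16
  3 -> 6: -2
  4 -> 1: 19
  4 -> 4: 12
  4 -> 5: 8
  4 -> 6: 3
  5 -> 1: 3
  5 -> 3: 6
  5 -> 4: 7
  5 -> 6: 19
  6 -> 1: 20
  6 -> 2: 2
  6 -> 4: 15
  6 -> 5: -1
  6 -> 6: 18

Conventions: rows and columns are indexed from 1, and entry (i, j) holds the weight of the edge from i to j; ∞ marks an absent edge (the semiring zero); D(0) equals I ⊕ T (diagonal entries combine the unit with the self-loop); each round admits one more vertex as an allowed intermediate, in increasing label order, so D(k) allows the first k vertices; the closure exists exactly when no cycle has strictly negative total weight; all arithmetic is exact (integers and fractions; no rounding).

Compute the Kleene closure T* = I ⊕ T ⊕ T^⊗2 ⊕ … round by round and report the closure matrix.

D(0):
  [0, ∞, 16, 16, 12, 19]
  [∞, 0, 0, ∞, 5, 10]
  [13, 16, 0, 0, 16, -2]
  [19, ∞, ∞, 0, 8, 3]
  [3, ∞, 6, 7, 0, 19]
  [20, 2, ∞, 15, -1, 0]
D(1):
  [0, ∞, 16, 16, 12, 19]
  [∞, 0, 0, ∞, 5, 10]
  [13, 16, 0, 0, 16, -2]
  [19, ∞, 35, 0, 8, 3]
  [3, ∞, 6, 7, 0, 19]
  [20, 2, 36, 15, -1, 0]
D(2):
  [0, ∞, 16, 16, 12, 19]
  [∞, 0, 0, ∞, 5, 10]
  [13, 16, 0, 0, 16, -2]
  [19, ∞, 35, 0, 8, 3]
  [3, ∞, 6, 7, 0, 19]
  [20, 2, 2, 15, -1, 0]
D(3):
  [0, 32, 16, 16, 12, 14]
  [13, 0, 0, 0, 5, -2]
  [13, 16, 0, 0, 16, -2]
  [19, 51, 35, 0, 8, 3]
  [3, 22, 6, 6, 0, 4]
  [15, 2, 2, 2, -1, 0]
D(4):
  [0, 32, 16, 16, 12, 14]
  [13, 0, 0, 0, 5, -2]
  [13, 16, 0, 0, 8, -2]
  [19, 51, 35, 0, 8, 3]
  [3, 22, 6, 6, 0, 4]
  [15, 2, 2, 2, -1, 0]
D(5):
  [0, 32, 16, 16, 12, 14]
  [8, 0, 0, 0, 5, -2]
  [11, 16, 0, 0, 8, -2]
  [11, 30, 14, 0, 8, 3]
  [3, 22, 6, 6, 0, 4]
  [2, 2, 2, 2, -1, 0]
D(6):
  [0, 16, 16, 16, 12, 14]
  [0, 0, 0, 0, -3, -2]
  [0, 0, 0, 0, -3, -2]
  [5, 5, 5, 0, 2, 3]
  [3, 6, 6, 6, 0, 4]
  [2, 2, 2, 2, -1, 0]
Answer: T* = [[0, 16, 16, 16, 12, 14], [0, 0, 0, 0, -3, -2], [0, 0, 0, 0, -3, -2], [5, 5, 5, 0, 2, 3], [3, 6, 6, 6, 0, 4], [2, 2, 2, 2, -1, 0]]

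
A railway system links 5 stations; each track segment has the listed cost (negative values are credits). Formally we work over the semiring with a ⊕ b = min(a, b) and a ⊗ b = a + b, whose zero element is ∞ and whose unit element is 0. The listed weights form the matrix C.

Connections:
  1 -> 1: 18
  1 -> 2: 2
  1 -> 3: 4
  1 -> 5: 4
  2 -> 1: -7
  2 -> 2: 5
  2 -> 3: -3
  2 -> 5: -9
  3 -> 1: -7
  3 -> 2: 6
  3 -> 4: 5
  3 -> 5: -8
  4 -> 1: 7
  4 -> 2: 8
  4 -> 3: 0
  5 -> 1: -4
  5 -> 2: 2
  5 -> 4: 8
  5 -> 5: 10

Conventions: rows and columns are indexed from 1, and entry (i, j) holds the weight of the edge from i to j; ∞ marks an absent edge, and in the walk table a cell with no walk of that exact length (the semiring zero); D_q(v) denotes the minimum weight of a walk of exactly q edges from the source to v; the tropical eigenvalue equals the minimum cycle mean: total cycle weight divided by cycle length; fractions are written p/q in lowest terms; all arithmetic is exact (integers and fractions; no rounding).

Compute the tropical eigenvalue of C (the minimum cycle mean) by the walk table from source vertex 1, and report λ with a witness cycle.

q=0: [0, ∞, ∞, ∞, ∞]
q=1: [18, 2, 4, ∞, 4]
q=2: [-5, 6, -1, 9, -7]
q=3: [-11, -5, -1, 1, -9]
q=4: [-13, -9, -8, -1, -14]
q=5: [-18, -12, -12, -6, -18]
Optimal cycle mean attained by: cycle 1->2->5->1, total 2 + (-9) + (-4), length 3.
Answer: λ = -11/3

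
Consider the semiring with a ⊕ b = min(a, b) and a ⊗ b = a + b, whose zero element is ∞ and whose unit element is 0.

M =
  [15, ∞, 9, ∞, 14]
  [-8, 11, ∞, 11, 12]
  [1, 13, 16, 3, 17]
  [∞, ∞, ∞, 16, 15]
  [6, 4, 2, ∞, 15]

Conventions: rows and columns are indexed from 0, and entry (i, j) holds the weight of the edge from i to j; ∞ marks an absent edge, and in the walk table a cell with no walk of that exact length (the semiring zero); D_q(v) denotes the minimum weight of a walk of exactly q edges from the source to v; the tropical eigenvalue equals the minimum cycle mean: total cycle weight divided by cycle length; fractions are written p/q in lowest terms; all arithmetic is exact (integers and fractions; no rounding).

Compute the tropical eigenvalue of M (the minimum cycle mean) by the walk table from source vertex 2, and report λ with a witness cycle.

q=0: [∞, ∞, 0, ∞, ∞]
q=1: [1, 13, 16, 3, 17]
q=2: [5, 21, 10, 19, 15]
q=3: [11, 19, 14, 13, 19]
q=4: [11, 23, 20, 17, 25]
q=5: [15, 29, 20, 23, 25]
Optimal cycle mean attained by: cycle 0->4->1->0, total 14 + 4 + (-8), length 3.
Answer: λ = 10/3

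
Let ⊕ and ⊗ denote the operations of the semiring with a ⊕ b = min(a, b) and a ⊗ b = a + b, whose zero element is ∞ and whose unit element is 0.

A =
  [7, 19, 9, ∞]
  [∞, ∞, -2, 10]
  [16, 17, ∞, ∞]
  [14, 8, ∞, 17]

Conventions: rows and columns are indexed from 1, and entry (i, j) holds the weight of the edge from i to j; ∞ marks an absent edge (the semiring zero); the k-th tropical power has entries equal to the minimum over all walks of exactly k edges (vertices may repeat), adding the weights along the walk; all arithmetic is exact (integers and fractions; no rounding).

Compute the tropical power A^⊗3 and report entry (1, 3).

A^⊗2:
  [14, 26, 16, 29]
  [14, 15, ∞, 27]
  [23, 35, 15, 27]
  [21, 25, 6, 18]
A^⊗3:
  [21, 33, 23, 36]
  [21, 33, 13, 25]
  [30, 32, 32, 44]
  [22, 23, 23, 35]
Key observation: the optimum is the walk 1->1->1->3, with weight 7 + 7 + 9 = 23.
Optimal value attained by: walk 1->1->1->3.
Answer: (A^⊗3)[1][3] = 23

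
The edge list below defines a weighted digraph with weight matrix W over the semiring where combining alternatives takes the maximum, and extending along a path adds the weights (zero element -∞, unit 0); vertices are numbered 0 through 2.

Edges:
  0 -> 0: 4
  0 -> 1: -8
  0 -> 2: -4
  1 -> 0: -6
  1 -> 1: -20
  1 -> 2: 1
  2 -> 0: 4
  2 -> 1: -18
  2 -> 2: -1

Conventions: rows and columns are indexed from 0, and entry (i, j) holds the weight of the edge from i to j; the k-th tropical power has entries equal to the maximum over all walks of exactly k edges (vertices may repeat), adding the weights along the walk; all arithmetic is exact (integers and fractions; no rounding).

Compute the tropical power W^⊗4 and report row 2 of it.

W^⊗2:
  [8, -4, 0]
  [5, -14, 0]
  [8, -4, 0]
W^⊗3:
  [12, 0, 4]
  [9, -3, 1]
  [12, 0, 4]
W^⊗4:
  [16, 4, 8]
  [13, 1, 5]
  [16, 4, 8]
Answer: row 2 of W^⊗4 = [16, 4, 8]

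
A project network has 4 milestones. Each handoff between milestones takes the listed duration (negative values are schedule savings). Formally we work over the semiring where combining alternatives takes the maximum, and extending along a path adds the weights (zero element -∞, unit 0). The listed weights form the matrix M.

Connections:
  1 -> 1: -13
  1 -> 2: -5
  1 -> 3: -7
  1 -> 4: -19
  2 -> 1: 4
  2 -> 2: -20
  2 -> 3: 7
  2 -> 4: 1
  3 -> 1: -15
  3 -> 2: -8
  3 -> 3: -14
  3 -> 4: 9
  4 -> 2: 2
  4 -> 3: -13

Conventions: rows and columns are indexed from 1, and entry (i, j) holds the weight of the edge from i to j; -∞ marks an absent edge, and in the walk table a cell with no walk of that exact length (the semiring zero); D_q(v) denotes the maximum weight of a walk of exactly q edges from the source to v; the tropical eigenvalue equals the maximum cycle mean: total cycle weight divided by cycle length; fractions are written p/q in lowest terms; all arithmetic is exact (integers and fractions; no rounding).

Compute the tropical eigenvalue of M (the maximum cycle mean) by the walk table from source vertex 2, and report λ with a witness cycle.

q=0: [-∞, 0, -∞, -∞]
q=1: [4, -20, 7, 1]
q=2: [-8, 3, -3, 16]
q=3: [7, 18, 10, 6]
q=4: [22, 8, 25, 19]
Optimal cycle mean attained by: cycle 2->3->4->2, total 7 + 9 + 2, length 3.
Answer: λ = 6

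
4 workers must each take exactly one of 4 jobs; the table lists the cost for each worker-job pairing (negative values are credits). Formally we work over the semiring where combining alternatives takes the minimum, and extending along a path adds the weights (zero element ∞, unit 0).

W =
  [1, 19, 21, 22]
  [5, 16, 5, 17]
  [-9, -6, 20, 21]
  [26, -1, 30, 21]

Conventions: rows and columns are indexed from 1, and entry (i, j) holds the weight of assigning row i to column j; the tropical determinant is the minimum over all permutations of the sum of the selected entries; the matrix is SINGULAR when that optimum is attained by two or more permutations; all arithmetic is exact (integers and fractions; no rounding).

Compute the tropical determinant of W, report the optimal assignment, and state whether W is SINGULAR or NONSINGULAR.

σ = (1, 2, 3, 4): 1 + 16 + 20 + 21 = 58
σ = (1, 2, 4, 3): 1 + 16 + 21 + 30 = 68
σ = (1, 3, 2, 4): 1 + 5 + (-6) + 21 = 21
σ = (1, 3, 4, 2): 1 + 5 + 21 + (-1) = 26
σ = (1, 4, 2, 3): 1 + 17 + (-6) + 30 = 42
σ = (1, 4, 3, 2): 1 + 17 + 20 + (-1) = 37
σ = (2, 1, 3, 4): 19 + 5 + 20 + 21 = 65
σ = (2, 1, 4, 3): 19 + 5 + 21 + 30 = 75
σ = (2, 3, 1, 4): 19 + 5 + (-9) + 21 = 36
σ = (2, 3, 4, 1): 19 + 5 + 21 + 26 = 71
σ = (2, 4, 1, 3): 19 + 17 + (-9) + 30 = 57
σ = (2, 4, 3, 1): 19 + 17 + 20 + 26 = 82
σ = (3, 1, 2, 4): 21 + 5 + (-6) + 21 = 41
σ = (3, 1, 4, 2): 21 + 5 + 21 + (-1) = 46
σ = (3, 2, 1, 4): 21 + 16 + (-9) + 21 = 49
σ = (3, 2, 4, 1): 21 + 16 + 21 + 26 = 84
σ = (3, 4, 1, 2): 21 + 17 + (-9) + (-1) = 28
σ = (3, 4, 2, 1): 21 + 17 + (-6) + 26 = 58
σ = (4, 1, 2, 3): 22 + 5 + (-6) + 30 = 51
σ = (4, 1, 3, 2): 22 + 5 + 20 + (-1) = 46
σ = (4, 2, 1, 3): 22 + 16 + (-9) + 30 = 59
σ = (4, 2, 3, 1): 22 + 16 + 20 + 26 = 84
σ = (4, 3, 1, 2): 22 + 5 + (-9) + (-1) = 17
σ = (4, 3, 2, 1): 22 + 5 + (-6) + 26 = 47
Optimal value attained by: σ = (4, 3, 1, 2).
Answer: det⊕(W) = 17; verdict: NONSINGULAR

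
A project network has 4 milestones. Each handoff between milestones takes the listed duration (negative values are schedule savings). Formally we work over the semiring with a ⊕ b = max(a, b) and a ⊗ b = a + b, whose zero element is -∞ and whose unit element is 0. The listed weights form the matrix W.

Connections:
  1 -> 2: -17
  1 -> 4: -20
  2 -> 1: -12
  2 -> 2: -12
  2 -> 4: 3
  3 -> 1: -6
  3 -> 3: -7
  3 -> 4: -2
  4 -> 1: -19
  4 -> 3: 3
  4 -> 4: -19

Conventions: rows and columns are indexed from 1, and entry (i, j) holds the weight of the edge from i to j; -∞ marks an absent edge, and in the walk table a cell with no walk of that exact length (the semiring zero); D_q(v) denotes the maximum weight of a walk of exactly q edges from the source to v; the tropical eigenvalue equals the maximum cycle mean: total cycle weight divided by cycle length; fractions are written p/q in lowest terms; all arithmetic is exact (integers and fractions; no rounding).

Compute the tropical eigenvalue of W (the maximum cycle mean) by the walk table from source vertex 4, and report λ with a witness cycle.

q=0: [-∞, -∞, -∞, 0]
q=1: [-19, -∞, 3, -19]
q=2: [-3, -36, -4, 1]
q=3: [-10, -20, 4, -6]
q=4: [-2, -27, -3, 2]
Optimal cycle mean attained by: cycle 3->4->3, total (-2) + 3, length 2.
Answer: λ = 1/2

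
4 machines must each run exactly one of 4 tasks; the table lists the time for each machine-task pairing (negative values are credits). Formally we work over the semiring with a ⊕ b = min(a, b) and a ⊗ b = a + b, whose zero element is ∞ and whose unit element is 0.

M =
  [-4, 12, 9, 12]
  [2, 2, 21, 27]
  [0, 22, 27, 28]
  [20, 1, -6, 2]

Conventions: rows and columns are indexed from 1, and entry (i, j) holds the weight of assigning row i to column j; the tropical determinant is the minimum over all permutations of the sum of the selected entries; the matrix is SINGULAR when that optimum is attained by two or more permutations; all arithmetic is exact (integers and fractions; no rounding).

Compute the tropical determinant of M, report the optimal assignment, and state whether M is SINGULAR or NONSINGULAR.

σ = (1, 2, 3, 4): (-4) + 2 + 27 + 2 = 27
σ = (1, 2, 4, 3): (-4) + 2 + 28 + (-6) = 20
σ = (1, 3, 2, 4): (-4) + 21 + 22 + 2 = 41
σ = (1, 3, 4, 2): (-4) + 21 + 28 + 1 = 46
σ = (1, 4, 2, 3): (-4) + 27 + 22 + (-6) = 39
σ = (1, 4, 3, 2): (-4) + 27 + 27 + 1 = 51
σ = (2, 1, 3, 4): 12 + 2 + 27 + 2 = 43
σ = (2, 1, 4, 3): 12 + 2 + 28 + (-6) = 36
σ = (2, 3, 1, 4): 12 + 21 + 0 + 2 = 35
σ = (2, 3, 4, 1): 12 + 21 + 28 + 20 = 81
σ = (2, 4, 1, 3): 12 + 27 + 0 + (-6) = 33
σ = (2, 4, 3, 1): 12 + 27 + 27 + 20 = 86
σ = (3, 1, 2, 4): 9 + 2 + 22 + 2 = 35
σ = (3, 1, 4, 2): 9 + 2 + 28 + 1 = 40
σ = (3, 2, 1, 4): 9 + 2 + 0 + 2 = 13
σ = (3, 2, 4, 1): 9 + 2 + 28 + 20 = 59
σ = (3, 4, 1, 2): 9 + 27 + 0 + 1 = 37
σ = (3, 4, 2, 1): 9 + 27 + 22 + 20 = 78
σ = (4, 1, 2, 3): 12 + 2 + 22 + (-6) = 30
σ = (4, 1, 3, 2): 12 + 2 + 27 + 1 = 42
σ = (4, 2, 1, 3): 12 + 2 + 0 + (-6) = 8
σ = (4, 2, 3, 1): 12 + 2 + 27 + 20 = 61
σ = (4, 3, 1, 2): 12 + 21 + 0 + 1 = 34
σ = (4, 3, 2, 1): 12 + 21 + 22 + 20 = 75
Optimal value attained by: σ = (4, 2, 1, 3).
Answer: det⊕(M) = 8; verdict: NONSINGULAR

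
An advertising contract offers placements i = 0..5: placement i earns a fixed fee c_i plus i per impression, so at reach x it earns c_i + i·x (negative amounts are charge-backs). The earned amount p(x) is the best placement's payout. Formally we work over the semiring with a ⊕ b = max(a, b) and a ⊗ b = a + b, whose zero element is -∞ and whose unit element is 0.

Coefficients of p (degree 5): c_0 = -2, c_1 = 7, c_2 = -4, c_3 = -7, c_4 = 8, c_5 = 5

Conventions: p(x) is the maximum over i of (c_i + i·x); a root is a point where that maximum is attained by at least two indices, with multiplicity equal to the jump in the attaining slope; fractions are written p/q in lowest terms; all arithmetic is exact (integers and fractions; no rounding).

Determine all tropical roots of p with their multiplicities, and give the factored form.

hull edge (i=0, c=-2) to (i=1, c=7): slope 9, span 1
hull edge (i=1, c=7) to (i=4, c=8): slope 1/3, span 3
hull edge (i=4, c=8) to (i=5, c=5): slope -3, span 1
Factored form: p(x) = 5 ⊗ (x ⊕ (-9)) ⊗ (x ⊕ (-1/3)) ⊗ (x ⊕ (-1/3)) ⊗ (x ⊕ (-1/3)) ⊗ (x ⊕ 3)
Answer: roots = -9 (mult 1), -1/3 (mult 3), 3 (mult 1)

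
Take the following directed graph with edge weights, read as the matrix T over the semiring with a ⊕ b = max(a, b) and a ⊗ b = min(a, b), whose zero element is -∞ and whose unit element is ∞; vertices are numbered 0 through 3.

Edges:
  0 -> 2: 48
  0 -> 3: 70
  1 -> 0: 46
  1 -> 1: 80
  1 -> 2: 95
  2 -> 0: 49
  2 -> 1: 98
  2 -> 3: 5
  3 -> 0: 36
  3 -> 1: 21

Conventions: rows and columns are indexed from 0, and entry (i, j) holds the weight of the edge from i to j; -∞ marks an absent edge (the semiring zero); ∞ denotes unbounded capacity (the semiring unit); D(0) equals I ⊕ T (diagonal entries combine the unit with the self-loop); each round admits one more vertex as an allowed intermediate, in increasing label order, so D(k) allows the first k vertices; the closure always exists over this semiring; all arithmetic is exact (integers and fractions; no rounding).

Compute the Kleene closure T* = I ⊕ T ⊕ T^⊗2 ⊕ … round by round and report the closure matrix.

D(0):
  [∞, -∞, 48, 70]
  [46, ∞, 95, -∞]
  [49, 98, ∞, 5]
  [36, 21, -∞, ∞]
D(1):
  [∞, -∞, 48, 70]
  [46, ∞, 95, 46]
  [49, 98, ∞, 49]
  [36, 21, 36, ∞]
D(2):
  [∞, -∞, 48, 70]
  [46, ∞, 95, 46]
  [49, 98, ∞, 49]
  [36, 21, 36, ∞]
D(3):
  [∞, 48, 48, 70]
  [49, ∞, 95, 49]
  [49, 98, ∞, 49]
  [36, 36, 36, ∞]
D(4):
  [∞, 48, 48, 70]
  [49, ∞, 95, 49]
  [49, 98, ∞, 49]
  [36, 36, 36, ∞]
Answer: T* = [[∞, 48, 48, 70], [49, ∞, 95, 49], [49, 98, ∞, 49], [36, 36, 36, ∞]]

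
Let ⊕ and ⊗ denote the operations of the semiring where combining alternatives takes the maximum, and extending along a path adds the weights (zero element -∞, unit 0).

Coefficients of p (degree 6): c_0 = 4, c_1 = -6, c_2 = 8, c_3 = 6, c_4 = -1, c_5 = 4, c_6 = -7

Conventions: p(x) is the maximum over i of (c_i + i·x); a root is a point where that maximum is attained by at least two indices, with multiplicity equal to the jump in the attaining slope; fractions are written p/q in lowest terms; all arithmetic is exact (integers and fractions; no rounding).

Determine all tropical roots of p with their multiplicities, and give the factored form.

hull edge (i=0, c=4) to (i=2, c=8): slope 2, span 2
hull edge (i=2, c=8) to (i=5, c=4): slope -4/3, span 3
hull edge (i=5, c=4) to (i=6, c=-7): slope -11, span 1
Factored form: p(x) = -7 ⊗ (x ⊕ (-2)) ⊗ (x ⊕ (-2)) ⊗ (x ⊕ 4/3) ⊗ (x ⊕ 4/3) ⊗ (x ⊕ 4/3) ⊗ (x ⊕ 11)
Answer: roots = -2 (mult 2), 4/3 (mult 3), 11 (mult 1)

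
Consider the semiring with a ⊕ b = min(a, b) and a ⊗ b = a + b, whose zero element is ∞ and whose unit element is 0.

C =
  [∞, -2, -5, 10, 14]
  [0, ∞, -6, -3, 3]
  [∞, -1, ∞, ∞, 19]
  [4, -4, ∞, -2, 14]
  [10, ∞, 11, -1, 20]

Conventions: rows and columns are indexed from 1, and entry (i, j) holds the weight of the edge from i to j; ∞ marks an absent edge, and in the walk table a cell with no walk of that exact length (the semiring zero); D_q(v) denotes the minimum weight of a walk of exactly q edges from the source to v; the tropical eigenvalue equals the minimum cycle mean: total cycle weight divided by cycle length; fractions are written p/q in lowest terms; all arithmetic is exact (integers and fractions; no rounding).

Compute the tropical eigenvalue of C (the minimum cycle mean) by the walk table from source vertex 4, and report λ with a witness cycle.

q=0: [∞, ∞, ∞, 0, ∞]
q=1: [4, -4, ∞, -2, 14]
q=2: [-4, -6, -10, -7, -1]
q=3: [-6, -11, -12, -9, -3]
q=4: [-11, -13, -17, -14, -8]
q=5: [-13, -18, -19, -16, -10]
Optimal cycle mean attained by: cycle 2->3->2, total (-6) + (-1), length 2.
Answer: λ = -7/2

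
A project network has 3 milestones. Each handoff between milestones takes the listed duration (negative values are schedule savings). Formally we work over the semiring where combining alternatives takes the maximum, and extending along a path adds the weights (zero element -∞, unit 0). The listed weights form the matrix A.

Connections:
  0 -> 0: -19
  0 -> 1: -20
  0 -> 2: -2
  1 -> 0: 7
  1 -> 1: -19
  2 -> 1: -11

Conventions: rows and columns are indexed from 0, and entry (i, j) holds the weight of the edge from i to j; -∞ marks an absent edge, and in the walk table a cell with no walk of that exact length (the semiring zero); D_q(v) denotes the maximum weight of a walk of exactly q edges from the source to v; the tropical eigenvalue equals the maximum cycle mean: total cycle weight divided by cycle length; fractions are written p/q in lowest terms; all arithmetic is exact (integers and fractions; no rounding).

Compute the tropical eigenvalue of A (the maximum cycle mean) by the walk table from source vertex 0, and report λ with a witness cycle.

q=0: [0, -∞, -∞]
q=1: [-19, -20, -2]
q=2: [-13, -13, -21]
q=3: [-6, -32, -15]
Optimal cycle mean attained by: cycle 0->2->1->0, total (-2) + (-11) + 7, length 3.
Answer: λ = -2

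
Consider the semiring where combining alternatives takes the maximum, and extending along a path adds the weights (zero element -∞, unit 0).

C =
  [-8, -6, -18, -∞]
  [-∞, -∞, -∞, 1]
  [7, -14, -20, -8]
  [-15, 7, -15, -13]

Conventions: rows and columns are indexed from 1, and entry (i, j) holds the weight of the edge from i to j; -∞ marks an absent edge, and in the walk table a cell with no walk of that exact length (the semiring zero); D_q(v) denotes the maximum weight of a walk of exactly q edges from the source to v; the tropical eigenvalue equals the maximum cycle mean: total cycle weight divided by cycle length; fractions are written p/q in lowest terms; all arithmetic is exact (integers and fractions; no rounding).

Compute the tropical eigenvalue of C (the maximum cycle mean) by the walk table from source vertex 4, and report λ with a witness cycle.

q=0: [-∞, -∞, -∞, 0]
q=1: [-15, 7, -15, -13]
q=2: [-8, -6, -28, 8]
q=3: [-7, 15, -7, -5]
q=4: [0, 2, -20, 16]
Optimal cycle mean attained by: cycle 2->4->2, total 1 + 7, length 2.
Answer: λ = 4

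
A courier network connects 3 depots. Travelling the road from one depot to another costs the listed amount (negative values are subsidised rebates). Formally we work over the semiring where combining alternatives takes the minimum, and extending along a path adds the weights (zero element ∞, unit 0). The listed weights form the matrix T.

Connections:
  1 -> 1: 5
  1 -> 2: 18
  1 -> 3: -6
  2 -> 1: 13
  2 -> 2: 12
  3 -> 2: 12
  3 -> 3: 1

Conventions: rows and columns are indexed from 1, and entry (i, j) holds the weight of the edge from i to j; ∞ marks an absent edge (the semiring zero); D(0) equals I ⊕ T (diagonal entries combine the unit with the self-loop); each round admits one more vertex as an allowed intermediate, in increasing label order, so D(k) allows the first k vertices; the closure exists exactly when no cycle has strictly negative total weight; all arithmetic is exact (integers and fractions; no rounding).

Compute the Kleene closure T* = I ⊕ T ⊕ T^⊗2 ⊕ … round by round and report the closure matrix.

D(0):
  [0, 18, -6]
  [13, 0, ∞]
  [∞, 12, 0]
D(1):
  [0, 18, -6]
  [13, 0, 7]
  [∞, 12, 0]
D(2):
  [0, 18, -6]
  [13, 0, 7]
  [25, 12, 0]
D(3):
  [0, 6, -6]
  [13, 0, 7]
  [25, 12, 0]
Answer: T* = [[0, 6, -6], [13, 0, 7], [25, 12, 0]]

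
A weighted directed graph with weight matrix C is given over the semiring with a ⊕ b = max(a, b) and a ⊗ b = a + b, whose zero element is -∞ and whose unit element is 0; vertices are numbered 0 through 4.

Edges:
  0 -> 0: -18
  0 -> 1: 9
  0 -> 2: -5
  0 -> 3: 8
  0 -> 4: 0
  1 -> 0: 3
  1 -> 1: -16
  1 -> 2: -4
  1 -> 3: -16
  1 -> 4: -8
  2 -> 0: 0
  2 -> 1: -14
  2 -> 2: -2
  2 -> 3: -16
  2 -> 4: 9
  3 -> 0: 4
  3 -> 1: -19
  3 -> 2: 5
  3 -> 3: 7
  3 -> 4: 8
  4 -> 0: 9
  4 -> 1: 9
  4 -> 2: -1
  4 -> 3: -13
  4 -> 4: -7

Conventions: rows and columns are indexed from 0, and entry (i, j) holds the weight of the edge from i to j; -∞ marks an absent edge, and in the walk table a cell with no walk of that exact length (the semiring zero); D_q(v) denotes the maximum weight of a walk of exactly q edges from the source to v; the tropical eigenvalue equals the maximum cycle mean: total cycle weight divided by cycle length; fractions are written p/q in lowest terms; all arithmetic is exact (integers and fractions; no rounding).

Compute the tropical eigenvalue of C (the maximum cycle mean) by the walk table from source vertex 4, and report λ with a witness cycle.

q=0: [-∞, -∞, -∞, -∞, 0]
q=1: [9, 9, -1, -13, -7]
q=2: [12, 18, 5, 17, 9]
q=3: [21, 21, 22, 24, 25]
q=4: [34, 34, 29, 31, 32]
q=5: [41, 43, 36, 42, 39]
Optimal cycle mean attained by: cycle 0->3->4->0, total 8 + 8 + 9, length 3.
Answer: λ = 25/3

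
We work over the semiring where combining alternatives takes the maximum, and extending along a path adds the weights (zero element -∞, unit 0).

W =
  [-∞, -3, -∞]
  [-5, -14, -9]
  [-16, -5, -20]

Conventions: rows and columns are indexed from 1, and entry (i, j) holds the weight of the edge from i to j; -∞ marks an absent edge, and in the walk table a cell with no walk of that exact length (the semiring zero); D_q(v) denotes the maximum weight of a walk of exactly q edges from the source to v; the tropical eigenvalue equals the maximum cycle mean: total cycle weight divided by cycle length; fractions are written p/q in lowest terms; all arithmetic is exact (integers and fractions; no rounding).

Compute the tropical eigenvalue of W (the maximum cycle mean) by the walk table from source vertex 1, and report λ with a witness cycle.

q=0: [0, -∞, -∞]
q=1: [-∞, -3, -∞]
q=2: [-8, -17, -12]
q=3: [-22, -11, -26]
Optimal cycle mean attained by: cycle 1->2->1, total (-3) + (-5), length 2.
Answer: λ = -4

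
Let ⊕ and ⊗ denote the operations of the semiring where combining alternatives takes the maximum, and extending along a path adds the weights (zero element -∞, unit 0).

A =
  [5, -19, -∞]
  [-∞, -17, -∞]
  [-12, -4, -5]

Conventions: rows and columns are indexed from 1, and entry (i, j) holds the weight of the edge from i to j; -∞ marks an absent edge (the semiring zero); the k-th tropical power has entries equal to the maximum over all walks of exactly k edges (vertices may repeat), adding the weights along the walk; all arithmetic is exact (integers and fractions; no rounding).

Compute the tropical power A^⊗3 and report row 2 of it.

A^⊗2:
  [10, -14, -∞]
  [-∞, -34, -∞]
  [-7, -9, -10]
A^⊗3:
  [15, -9, -∞]
  [-∞, -51, -∞]
  [-2, -14, -15]
Answer: row 2 of A^⊗3 = [-∞, -51, -∞]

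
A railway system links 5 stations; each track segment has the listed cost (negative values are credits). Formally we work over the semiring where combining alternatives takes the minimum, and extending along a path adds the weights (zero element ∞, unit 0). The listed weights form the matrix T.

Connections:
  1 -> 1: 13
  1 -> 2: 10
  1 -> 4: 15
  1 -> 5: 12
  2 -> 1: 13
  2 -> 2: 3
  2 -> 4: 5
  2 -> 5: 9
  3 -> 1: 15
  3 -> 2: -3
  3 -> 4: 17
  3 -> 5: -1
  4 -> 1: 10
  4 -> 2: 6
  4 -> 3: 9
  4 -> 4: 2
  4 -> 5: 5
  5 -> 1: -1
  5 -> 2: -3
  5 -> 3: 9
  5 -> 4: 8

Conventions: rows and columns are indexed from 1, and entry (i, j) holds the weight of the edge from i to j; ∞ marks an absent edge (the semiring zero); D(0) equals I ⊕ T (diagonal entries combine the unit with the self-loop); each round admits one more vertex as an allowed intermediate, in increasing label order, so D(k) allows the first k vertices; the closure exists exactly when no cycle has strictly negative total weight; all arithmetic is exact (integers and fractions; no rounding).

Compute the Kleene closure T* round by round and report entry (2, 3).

D(0):
  [0, 10, ∞, 15, 12]
  [13, 0, ∞, 5, 9]
  [15, -3, 0, 17, -1]
  [10, 6, 9, 0, 5]
  [-1, -3, 9, 8, 0]
D(1):
  [0, 10, ∞, 15, 12]
  [13, 0, ∞, 5, 9]
  [15, -3, 0, 17, -1]
  [10, 6, 9, 0, 5]
  [-1, -3, 9, 8, 0]
D(2):
  [0, 10, ∞, 15, 12]
  [13, 0, ∞, 5, 9]
  [10, -3, 0, 2, -1]
  [10, 6, 9, 0, 5]
  [-1, -3, 9, 2, 0]
D(3):
  [0, 10, ∞, 15, 12]
  [13, 0, ∞, 5, 9]
  [10, -3, 0, 2, -1]
  [10, 6, 9, 0, 5]
  [-1, -3, 9, 2, 0]
D(4):
  [0, 10, 24, 15, 12]
  [13, 0, 14, 5, 9]
  [10, -3, 0, 2, -1]
  [10, 6, 9, 0, 5]
  [-1, -3, 9, 2, 0]
D(5):
  [0, 9, 21, 14, 12]
  [8, 0, 14, 5, 9]
  [-2, -4, 0, 1, -1]
  [4, 2, 9, 0, 5]
  [-1, -3, 9, 2, 0]
Answer: T*[2][3] = 14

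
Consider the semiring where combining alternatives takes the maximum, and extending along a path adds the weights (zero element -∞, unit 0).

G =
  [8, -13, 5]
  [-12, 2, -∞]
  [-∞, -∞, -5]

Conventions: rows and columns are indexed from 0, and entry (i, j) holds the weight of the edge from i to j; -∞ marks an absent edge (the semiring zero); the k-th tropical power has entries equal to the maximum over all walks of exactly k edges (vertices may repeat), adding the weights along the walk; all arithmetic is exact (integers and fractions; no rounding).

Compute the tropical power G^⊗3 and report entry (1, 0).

G^⊗2:
  [16, -5, 13]
  [-4, 4, -7]
  [-∞, -∞, -10]
G^⊗3:
  [24, 3, 21]
  [4, 6, 1]
  [-∞, -∞, -15]
Key observation: the optimum is the walk 1->0->0->0, with weight (-12) + 8 + 8 = 4.
Optimal value attained by: walk 1->0->0->0.
Answer: (G^⊗3)[1][0] = 4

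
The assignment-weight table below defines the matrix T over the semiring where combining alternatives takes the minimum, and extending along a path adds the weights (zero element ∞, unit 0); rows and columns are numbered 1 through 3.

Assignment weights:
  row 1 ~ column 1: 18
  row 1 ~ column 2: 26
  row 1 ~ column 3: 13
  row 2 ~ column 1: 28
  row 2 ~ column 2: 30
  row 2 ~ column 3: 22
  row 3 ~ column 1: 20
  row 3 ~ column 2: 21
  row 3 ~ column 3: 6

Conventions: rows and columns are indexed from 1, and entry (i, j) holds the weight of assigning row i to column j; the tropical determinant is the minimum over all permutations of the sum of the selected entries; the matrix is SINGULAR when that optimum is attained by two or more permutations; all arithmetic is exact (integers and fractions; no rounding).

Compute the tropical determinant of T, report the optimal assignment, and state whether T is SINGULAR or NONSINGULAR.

σ = (1, 2, 3): 18 + 30 + 6 = 54
σ = (1, 3, 2): 18 + 22 + 21 = 61
σ = (2, 1, 3): 26 + 28 + 6 = 60
σ = (2, 3, 1): 26 + 22 + 20 = 68
σ = (3, 1, 2): 13 + 28 + 21 = 62
σ = (3, 2, 1): 13 + 30 + 20 = 63
Optimal value attained by: σ = (1, 2, 3).
Answer: det⊕(T) = 54; verdict: NONSINGULAR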